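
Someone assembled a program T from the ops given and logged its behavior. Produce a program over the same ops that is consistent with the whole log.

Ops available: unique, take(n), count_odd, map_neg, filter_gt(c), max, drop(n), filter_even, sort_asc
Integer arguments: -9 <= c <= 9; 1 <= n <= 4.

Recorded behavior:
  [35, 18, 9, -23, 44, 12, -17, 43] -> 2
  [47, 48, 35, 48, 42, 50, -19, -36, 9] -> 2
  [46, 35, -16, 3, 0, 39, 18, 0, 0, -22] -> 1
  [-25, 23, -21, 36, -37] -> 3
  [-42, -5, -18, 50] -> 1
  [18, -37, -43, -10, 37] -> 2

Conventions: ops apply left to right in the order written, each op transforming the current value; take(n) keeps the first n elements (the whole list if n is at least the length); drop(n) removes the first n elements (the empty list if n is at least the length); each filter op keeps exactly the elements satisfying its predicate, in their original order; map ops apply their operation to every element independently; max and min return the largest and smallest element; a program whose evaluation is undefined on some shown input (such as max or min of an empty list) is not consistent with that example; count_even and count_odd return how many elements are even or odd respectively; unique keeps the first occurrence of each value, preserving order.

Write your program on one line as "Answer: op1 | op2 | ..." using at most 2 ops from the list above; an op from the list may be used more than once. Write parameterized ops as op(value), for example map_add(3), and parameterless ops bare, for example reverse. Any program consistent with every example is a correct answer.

take(3) | count_odd

Check, running the answer program on each example:
  [35, 18, 9, -23, 44, 12, -17, 43] -> [35, 18, 9] -> 2
  [47, 48, 35, 48, 42, 50, -19, -36, 9] -> [47, 48, 35] -> 2
  [46, 35, -16, 3, 0, 39, 18, 0, 0, -22] -> [46, 35, -16] -> 1
  [-25, 23, -21, 36, -37] -> [-25, 23, -21] -> 3
  [-42, -5, -18, 50] -> [-42, -5, -18] -> 1
  [18, -37, -43, -10, 37] -> [18, -37, -43] -> 2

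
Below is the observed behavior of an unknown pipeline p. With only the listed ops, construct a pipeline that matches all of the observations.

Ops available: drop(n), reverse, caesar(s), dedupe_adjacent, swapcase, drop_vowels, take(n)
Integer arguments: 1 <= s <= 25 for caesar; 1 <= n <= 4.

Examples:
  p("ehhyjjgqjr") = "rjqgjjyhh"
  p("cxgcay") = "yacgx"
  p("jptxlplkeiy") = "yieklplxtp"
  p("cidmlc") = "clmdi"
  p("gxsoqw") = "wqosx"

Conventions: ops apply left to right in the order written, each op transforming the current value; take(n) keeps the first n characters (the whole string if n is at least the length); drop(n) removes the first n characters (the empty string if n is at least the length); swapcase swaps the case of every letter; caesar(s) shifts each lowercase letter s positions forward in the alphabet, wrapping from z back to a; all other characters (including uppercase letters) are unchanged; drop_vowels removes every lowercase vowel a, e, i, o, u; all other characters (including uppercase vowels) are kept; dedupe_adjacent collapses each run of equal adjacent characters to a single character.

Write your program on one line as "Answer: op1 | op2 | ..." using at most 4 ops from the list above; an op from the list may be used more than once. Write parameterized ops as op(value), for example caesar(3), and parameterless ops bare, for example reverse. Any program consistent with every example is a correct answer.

swapcase | drop(1) | reverse | swapcase

Check, running the answer program on each example:
  "ehhyjjgqjr" -> "EHHYJJGQJR" -> "HHYJJGQJR" -> "RJQGJJYHH" -> "rjqgjjyhh"
  "cxgcay" -> "CXGCAY" -> "XGCAY" -> "YACGX" -> "yacgx"
  "jptxlplkeiy" -> "JPTXLPLKEIY" -> "PTXLPLKEIY" -> "YIEKLPLXTP" -> "yieklplxtp"
  "cidmlc" -> "CIDMLC" -> "IDMLC" -> "CLMDI" -> "clmdi"
  "gxsoqw" -> "GXSOQW" -> "XSOQW" -> "WQOSX" -> "wqosx"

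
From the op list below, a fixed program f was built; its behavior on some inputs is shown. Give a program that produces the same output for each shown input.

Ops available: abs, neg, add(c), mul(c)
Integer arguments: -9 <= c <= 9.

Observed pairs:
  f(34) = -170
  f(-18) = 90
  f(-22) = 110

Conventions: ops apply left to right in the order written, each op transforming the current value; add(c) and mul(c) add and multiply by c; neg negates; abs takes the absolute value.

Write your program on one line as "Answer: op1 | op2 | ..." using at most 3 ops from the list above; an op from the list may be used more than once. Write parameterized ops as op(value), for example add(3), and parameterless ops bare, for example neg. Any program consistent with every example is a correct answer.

neg | mul(5)

Check, running the answer program on each example:
  34 -> -34 -> -170
  -18 -> 18 -> 90
  -22 -> 22 -> 110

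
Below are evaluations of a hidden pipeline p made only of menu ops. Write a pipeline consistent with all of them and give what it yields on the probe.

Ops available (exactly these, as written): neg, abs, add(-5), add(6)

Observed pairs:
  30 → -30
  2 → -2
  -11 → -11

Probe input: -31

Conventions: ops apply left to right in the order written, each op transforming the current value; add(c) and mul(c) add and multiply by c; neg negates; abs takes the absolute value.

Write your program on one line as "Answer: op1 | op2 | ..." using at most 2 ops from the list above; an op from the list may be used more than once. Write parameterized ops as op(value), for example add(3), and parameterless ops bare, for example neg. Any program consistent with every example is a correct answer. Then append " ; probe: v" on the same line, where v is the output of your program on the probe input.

abs | neg ; probe: -31

Check, running the answer program on each example:
  30 -> 30 -> -30
  2 -> 2 -> -2
  -11 -> 11 -> -11
  probe: -31 -> 31 -> -31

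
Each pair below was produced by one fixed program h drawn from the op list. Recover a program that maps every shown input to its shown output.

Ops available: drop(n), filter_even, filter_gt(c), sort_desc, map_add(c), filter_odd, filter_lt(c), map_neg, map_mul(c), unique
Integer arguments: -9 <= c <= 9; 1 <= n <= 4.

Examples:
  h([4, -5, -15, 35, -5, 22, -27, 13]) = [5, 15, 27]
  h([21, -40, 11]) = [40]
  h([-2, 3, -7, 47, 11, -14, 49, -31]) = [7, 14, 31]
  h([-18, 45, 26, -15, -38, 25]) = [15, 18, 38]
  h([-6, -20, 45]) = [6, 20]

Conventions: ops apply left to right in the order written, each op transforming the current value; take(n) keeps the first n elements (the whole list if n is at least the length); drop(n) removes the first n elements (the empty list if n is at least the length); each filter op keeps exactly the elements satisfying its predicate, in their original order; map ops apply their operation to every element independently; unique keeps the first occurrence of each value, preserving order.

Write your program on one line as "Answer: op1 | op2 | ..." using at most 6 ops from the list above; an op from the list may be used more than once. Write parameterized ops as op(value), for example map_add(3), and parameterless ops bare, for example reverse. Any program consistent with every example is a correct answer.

sort_desc | filter_lt(4) | filter_lt(-4) | unique | map_neg

Check, running the answer program on each example:
  [4, -5, -15, 35, -5, 22, -27, 13] -> [35, 22, 13, 4, -5, -5, -15, -27] -> [-5, -5, -15, -27] -> [-5, -5, -15, -27] -> [-5, -15, -27] -> [5, 15, 27]
  [21, -40, 11] -> [21, 11, -40] -> [-40] -> [-40] -> [-40] -> [40]
  [-2, 3, -7, 47, 11, -14, 49, -31] -> [49, 47, 11, 3, -2, -7, -14, -31] -> [3, -2, -7, -14, -31] -> [-7, -14, -31] -> [-7, -14, -31] -> [7, 14, 31]
  [-18, 45, 26, -15, -38, 25] -> [45, 26, 25, -15, -18, -38] -> [-15, -18, -38] -> [-15, -18, -38] -> [-15, -18, -38] -> [15, 18, 38]
  [-6, -20, 45] -> [45, -6, -20] -> [-6, -20] -> [-6, -20] -> [-6, -20] -> [6, 20]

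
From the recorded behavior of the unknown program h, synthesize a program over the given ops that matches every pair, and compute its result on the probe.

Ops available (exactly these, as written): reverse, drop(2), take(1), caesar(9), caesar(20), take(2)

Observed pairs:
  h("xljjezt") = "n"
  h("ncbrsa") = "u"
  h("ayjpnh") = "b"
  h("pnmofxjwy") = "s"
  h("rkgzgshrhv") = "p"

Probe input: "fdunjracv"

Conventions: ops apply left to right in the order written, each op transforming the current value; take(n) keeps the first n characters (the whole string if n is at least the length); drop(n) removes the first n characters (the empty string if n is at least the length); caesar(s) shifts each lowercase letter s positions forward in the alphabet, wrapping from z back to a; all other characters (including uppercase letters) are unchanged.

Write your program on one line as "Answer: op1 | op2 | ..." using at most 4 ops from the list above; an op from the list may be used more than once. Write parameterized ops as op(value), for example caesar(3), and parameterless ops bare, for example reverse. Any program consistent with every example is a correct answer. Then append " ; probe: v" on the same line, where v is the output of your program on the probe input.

caesar(20) | reverse | take(1) ; probe: "p"

Check, running the answer program on each example:
  "xljjezt" -> "rfddytn" -> "ntyddfr" -> "n"
  "ncbrsa" -> "hwvlmu" -> "umlvwh" -> "u"
  "ayjpnh" -> "usdjhb" -> "bhjdsu" -> "b"
  "pnmofxjwy" -> "jhgizrdqs" -> "sqdrzighj" -> "s"
  "rkgzgshrhv" -> "leatamblbp" -> "pblbmatael" -> "p"
  probe: "fdunjracv" -> "zxohdluwp" -> "pwuldhoxz" -> "p"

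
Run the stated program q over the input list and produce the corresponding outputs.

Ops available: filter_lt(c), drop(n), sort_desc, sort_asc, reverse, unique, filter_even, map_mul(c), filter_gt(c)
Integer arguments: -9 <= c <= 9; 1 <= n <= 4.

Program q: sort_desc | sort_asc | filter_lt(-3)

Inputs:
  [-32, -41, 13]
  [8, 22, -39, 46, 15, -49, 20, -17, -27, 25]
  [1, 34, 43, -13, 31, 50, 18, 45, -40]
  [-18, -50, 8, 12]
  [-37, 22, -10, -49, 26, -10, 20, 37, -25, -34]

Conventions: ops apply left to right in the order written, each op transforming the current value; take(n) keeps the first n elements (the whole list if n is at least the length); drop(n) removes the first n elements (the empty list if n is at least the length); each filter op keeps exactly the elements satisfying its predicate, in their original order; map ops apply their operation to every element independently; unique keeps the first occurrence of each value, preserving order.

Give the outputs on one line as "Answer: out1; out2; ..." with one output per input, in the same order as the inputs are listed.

Execution, op by op:
  [-32, -41, 13] -> [13, -32, -41] -> [-41, -32, 13] -> [-41, -32]
  [8, 22, -39, 46, 15, -49, 20, -17, -27, 25] -> [46, 25, 22, 20, 15, 8, -17, -27, -39, -49] -> [-49, -39, -27, -17, 8, 15, 20, 22, 25, 46] -> [-49, -39, -27, -17]
  [1, 34, 43, -13, 31, 50, 18, 45, -40] -> [50, 45, 43, 34, 31, 18, 1, -13, -40] -> [-40, -13, 1, 18, 31, 34, 43, 45, 50] -> [-40, -13]
  [-18, -50, 8, 12] -> [12, 8, -18, -50] -> [-50, -18, 8, 12] -> [-50, -18]
  [-37, 22, -10, -49, 26, -10, 20, 37, -25, -34] -> [37, 26, 22, 20, -10, -10, -25, -34, -37, -49] -> [-49, -37, -34, -25, -10, -10, 20, 22, 26, 37] -> [-49, -37, -34, -25, -10, -10]

[-41, -32]; [-49, -39, -27, -17]; [-40, -13]; [-50, -18]; [-49, -37, -34, -25, -10, -10]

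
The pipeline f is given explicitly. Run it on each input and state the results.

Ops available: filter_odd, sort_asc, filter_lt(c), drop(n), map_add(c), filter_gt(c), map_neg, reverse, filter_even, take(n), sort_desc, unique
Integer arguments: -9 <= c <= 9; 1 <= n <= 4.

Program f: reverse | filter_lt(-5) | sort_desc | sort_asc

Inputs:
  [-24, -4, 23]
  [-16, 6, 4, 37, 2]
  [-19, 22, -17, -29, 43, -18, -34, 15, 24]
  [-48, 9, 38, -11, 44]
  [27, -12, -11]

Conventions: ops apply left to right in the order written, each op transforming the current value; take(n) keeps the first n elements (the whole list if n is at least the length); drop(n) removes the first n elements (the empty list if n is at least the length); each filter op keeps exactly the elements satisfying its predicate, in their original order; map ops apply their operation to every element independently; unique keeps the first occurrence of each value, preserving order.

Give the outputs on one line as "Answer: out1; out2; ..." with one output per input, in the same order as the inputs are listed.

[-24]; [-16]; [-34, -29, -19, -18, -17]; [-48, -11]; [-12, -11]

Execution, op by op:
  [-24, -4, 23] -> [23, -4, -24] -> [-24] -> [-24] -> [-24]
  [-16, 6, 4, 37, 2] -> [2, 37, 4, 6, -16] -> [-16] -> [-16] -> [-16]
  [-19, 22, -17, -29, 43, -18, -34, 15, 24] -> [24, 15, -34, -18, 43, -29, -17, 22, -19] -> [-34, -18, -29, -17, -19] -> [-17, -18, -19, -29, -34] -> [-34, -29, -19, -18, -17]
  [-48, 9, 38, -11, 44] -> [44, -11, 38, 9, -48] -> [-11, -48] -> [-11, -48] -> [-48, -11]
  [27, -12, -11] -> [-11, -12, 27] -> [-11, -12] -> [-11, -12] -> [-12, -11]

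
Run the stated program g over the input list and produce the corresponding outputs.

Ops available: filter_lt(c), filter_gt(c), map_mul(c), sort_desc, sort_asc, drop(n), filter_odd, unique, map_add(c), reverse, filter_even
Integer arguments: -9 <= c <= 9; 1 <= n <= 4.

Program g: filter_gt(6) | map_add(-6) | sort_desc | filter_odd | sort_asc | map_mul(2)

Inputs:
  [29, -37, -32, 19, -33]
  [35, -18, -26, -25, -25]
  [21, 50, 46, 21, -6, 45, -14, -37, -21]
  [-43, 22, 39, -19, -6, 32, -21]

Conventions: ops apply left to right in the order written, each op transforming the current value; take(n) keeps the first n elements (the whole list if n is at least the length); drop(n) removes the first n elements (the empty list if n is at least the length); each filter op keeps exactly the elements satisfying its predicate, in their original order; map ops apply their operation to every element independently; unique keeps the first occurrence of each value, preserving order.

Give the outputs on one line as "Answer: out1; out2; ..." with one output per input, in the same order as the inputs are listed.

[26, 46]; [58]; [30, 30, 78]; [66]

Execution, op by op:
  [29, -37, -32, 19, -33] -> [29, 19] -> [23, 13] -> [23, 13] -> [23, 13] -> [13, 23] -> [26, 46]
  [35, -18, -26, -25, -25] -> [35] -> [29] -> [29] -> [29] -> [29] -> [58]
  [21, 50, 46, 21, -6, 45, -14, -37, -21] -> [21, 50, 46, 21, 45] -> [15, 44, 40, 15, 39] -> [44, 40, 39, 15, 15] -> [39, 15, 15] -> [15, 15, 39] -> [30, 30, 78]
  [-43, 22, 39, -19, -6, 32, -21] -> [22, 39, 32] -> [16, 33, 26] -> [33, 26, 16] -> [33] -> [33] -> [66]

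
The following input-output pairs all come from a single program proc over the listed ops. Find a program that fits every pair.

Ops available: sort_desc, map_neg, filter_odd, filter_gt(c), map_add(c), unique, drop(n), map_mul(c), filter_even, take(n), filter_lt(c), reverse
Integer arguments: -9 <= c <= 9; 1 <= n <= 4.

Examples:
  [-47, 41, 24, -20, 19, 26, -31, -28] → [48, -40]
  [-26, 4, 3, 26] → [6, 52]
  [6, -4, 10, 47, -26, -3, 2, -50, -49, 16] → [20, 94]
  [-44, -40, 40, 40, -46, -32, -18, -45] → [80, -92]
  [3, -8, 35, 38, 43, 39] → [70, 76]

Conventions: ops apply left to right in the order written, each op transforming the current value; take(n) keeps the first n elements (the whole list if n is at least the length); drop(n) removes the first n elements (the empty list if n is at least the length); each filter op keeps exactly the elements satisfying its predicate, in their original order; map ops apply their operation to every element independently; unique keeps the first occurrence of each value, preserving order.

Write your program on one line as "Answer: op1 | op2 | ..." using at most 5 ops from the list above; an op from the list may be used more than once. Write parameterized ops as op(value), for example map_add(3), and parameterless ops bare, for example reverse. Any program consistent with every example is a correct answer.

unique | drop(2) | map_mul(2) | take(2)

Check, running the answer program on each example:
  [-47, 41, 24, -20, 19, 26, -31, -28] -> [-47, 41, 24, -20, 19, 26, -31, -28] -> [24, -20, 19, 26, -31, -28] -> [48, -40, 38, 52, -62, -56] -> [48, -40]
  [-26, 4, 3, 26] -> [-26, 4, 3, 26] -> [3, 26] -> [6, 52] -> [6, 52]
  [6, -4, 10, 47, -26, -3, 2, -50, -49, 16] -> [6, -4, 10, 47, -26, -3, 2, -50, -49, 16] -> [10, 47, -26, -3, 2, -50, -49, 16] -> [20, 94, -52, -6, 4, -100, -98, 32] -> [20, 94]
  [-44, -40, 40, 40, -46, -32, -18, -45] -> [-44, -40, 40, -46, -32, -18, -45] -> [40, -46, -32, -18, -45] -> [80, -92, -64, -36, -90] -> [80, -92]
  [3, -8, 35, 38, 43, 39] -> [3, -8, 35, 38, 43, 39] -> [35, 38, 43, 39] -> [70, 76, 86, 78] -> [70, 76]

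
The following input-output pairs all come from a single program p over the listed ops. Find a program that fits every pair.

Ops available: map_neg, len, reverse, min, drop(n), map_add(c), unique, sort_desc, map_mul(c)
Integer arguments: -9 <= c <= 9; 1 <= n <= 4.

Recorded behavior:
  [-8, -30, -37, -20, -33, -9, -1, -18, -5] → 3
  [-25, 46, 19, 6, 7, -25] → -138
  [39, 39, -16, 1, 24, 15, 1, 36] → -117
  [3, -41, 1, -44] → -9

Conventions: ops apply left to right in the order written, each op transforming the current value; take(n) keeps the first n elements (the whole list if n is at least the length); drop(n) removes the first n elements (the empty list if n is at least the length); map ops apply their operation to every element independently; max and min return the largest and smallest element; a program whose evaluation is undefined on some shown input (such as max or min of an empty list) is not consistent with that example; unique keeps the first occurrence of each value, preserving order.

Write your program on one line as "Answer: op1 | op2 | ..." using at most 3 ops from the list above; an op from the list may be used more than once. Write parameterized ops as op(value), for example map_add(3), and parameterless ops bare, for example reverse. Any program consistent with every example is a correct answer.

map_mul(-3) | min

Check, running the answer program on each example:
  [-8, -30, -37, -20, -33, -9, -1, -18, -5] -> [24, 90, 111, 60, 99, 27, 3, 54, 15] -> 3
  [-25, 46, 19, 6, 7, -25] -> [75, -138, -57, -18, -21, 75] -> -138
  [39, 39, -16, 1, 24, 15, 1, 36] -> [-117, -117, 48, -3, -72, -45, -3, -108] -> -117
  [3, -41, 1, -44] -> [-9, 123, -3, 132] -> -9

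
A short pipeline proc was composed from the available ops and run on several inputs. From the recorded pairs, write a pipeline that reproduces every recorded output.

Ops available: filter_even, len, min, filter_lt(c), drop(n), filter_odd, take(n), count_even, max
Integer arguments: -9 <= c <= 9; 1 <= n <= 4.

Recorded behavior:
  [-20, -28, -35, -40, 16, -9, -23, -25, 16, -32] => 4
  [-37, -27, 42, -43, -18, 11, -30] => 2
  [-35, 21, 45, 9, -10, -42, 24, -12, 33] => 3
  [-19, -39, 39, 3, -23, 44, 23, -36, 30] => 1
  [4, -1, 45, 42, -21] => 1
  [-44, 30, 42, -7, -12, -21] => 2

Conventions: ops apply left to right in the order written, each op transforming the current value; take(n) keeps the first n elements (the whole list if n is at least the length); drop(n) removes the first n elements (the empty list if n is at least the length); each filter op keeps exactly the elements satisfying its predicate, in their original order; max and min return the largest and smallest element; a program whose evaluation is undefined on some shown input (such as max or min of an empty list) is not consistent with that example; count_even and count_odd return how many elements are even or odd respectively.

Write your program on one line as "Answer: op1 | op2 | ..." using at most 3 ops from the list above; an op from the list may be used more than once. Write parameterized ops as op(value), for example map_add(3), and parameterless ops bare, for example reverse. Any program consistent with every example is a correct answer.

filter_lt(9) | filter_even | len

Check, running the answer program on each example:
  [-20, -28, -35, -40, 16, -9, -23, -25, 16, -32] -> [-20, -28, -35, -40, -9, -23, -25, -32] -> [-20, -28, -40, -32] -> 4
  [-37, -27, 42, -43, -18, 11, -30] -> [-37, -27, -43, -18, -30] -> [-18, -30] -> 2
  [-35, 21, 45, 9, -10, -42, 24, -12, 33] -> [-35, -10, -42, -12] -> [-10, -42, -12] -> 3
  [-19, -39, 39, 3, -23, 44, 23, -36, 30] -> [-19, -39, 3, -23, -36] -> [-36] -> 1
  [4, -1, 45, 42, -21] -> [4, -1, -21] -> [4] -> 1
  [-44, 30, 42, -7, -12, -21] -> [-44, -7, -12, -21] -> [-44, -12] -> 2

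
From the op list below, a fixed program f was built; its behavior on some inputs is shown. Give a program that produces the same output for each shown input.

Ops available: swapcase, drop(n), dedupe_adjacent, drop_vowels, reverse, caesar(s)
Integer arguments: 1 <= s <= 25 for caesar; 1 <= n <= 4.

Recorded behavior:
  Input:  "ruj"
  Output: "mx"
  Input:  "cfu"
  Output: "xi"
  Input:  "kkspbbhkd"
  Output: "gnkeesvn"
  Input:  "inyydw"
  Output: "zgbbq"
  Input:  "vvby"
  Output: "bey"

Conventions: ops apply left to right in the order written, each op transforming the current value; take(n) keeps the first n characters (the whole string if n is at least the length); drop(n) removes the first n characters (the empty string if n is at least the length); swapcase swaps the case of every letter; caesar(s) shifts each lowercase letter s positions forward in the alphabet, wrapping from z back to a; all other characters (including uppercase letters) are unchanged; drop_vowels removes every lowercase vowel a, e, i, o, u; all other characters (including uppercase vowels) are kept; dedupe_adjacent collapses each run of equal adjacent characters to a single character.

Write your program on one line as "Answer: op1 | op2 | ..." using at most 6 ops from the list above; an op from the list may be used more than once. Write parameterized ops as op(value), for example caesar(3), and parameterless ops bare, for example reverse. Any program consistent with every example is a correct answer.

caesar(12) | drop(1) | caesar(16) | reverse | caesar(1)

Check, running the answer program on each example:
  "ruj" -> "dgv" -> "gv" -> "wl" -> "lw" -> "mx"
  "cfu" -> "org" -> "rg" -> "hw" -> "wh" -> "xi"
  "kkspbbhkd" -> "wwebnntwp" -> "webnntwp" -> "murddjmf" -> "fmjddrum" -> "gnkeesvn"
  "inyydw" -> "uzkkpi" -> "zkkpi" -> "paafy" -> "yfaap" -> "zgbbq"
  "vvby" -> "hhnk" -> "hnk" -> "xda" -> "adx" -> "bey"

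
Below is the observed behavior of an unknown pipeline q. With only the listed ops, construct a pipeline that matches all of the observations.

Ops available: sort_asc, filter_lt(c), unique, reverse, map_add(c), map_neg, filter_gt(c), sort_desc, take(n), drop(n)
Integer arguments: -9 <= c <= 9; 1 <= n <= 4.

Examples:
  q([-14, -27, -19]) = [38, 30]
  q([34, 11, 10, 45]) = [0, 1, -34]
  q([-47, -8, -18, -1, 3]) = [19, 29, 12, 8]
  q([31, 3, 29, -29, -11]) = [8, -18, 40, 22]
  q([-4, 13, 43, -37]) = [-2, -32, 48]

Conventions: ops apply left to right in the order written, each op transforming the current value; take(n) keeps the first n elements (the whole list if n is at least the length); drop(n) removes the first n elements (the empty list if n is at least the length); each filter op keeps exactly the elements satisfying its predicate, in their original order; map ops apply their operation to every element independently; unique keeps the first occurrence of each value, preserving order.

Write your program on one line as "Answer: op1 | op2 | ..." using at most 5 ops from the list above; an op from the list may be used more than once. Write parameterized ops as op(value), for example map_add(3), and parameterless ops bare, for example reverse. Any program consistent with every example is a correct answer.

map_add(-8) | drop(1) | map_add(-3) | map_neg

Check, running the answer program on each example:
  [-14, -27, -19] -> [-22, -35, -27] -> [-35, -27] -> [-38, -30] -> [38, 30]
  [34, 11, 10, 45] -> [26, 3, 2, 37] -> [3, 2, 37] -> [0, -1, 34] -> [0, 1, -34]
  [-47, -8, -18, -1, 3] -> [-55, -16, -26, -9, -5] -> [-16, -26, -9, -5] -> [-19, -29, -12, -8] -> [19, 29, 12, 8]
  [31, 3, 29, -29, -11] -> [23, -5, 21, -37, -19] -> [-5, 21, -37, -19] -> [-8, 18, -40, -22] -> [8, -18, 40, 22]
  [-4, 13, 43, -37] -> [-12, 5, 35, -45] -> [5, 35, -45] -> [2, 32, -48] -> [-2, -32, 48]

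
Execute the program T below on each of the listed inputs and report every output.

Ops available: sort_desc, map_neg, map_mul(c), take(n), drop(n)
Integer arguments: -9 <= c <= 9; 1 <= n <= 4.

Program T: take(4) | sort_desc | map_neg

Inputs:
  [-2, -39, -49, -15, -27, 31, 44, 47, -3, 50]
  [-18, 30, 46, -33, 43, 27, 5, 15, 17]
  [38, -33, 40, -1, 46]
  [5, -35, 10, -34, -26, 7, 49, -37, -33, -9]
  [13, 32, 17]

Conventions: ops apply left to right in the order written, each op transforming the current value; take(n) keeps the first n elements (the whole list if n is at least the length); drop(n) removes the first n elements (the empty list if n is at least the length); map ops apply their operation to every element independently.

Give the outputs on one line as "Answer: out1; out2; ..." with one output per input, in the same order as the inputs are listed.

Execution, op by op:
  [-2, -39, -49, -15, -27, 31, 44, 47, -3, 50] -> [-2, -39, -49, -15] -> [-2, -15, -39, -49] -> [2, 15, 39, 49]
  [-18, 30, 46, -33, 43, 27, 5, 15, 17] -> [-18, 30, 46, -33] -> [46, 30, -18, -33] -> [-46, -30, 18, 33]
  [38, -33, 40, -1, 46] -> [38, -33, 40, -1] -> [40, 38, -1, -33] -> [-40, -38, 1, 33]
  [5, -35, 10, -34, -26, 7, 49, -37, -33, -9] -> [5, -35, 10, -34] -> [10, 5, -34, -35] -> [-10, -5, 34, 35]
  [13, 32, 17] -> [13, 32, 17] -> [32, 17, 13] -> [-32, -17, -13]

[2, 15, 39, 49]; [-46, -30, 18, 33]; [-40, -38, 1, 33]; [-10, -5, 34, 35]; [-32, -17, -13]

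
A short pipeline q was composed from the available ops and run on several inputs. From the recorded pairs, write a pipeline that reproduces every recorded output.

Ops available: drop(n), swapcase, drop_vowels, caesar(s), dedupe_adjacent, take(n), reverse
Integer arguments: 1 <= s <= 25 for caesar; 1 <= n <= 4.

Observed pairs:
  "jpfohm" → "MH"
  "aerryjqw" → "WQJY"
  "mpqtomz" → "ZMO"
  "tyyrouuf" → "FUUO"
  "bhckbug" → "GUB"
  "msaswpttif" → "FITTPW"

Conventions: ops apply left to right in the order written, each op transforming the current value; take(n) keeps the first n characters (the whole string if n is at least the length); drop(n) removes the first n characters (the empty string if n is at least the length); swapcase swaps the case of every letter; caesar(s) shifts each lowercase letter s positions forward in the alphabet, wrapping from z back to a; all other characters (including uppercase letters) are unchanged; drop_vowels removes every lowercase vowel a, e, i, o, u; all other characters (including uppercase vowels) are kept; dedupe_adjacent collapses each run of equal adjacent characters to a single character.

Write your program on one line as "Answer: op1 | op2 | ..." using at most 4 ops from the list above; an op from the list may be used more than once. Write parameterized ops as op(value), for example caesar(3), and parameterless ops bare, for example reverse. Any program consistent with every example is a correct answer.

swapcase | drop(4) | reverse

Check, running the answer program on each example:
  "jpfohm" -> "JPFOHM" -> "HM" -> "MH"
  "aerryjqw" -> "AERRYJQW" -> "YJQW" -> "WQJY"
  "mpqtomz" -> "MPQTOMZ" -> "OMZ" -> "ZMO"
  "tyyrouuf" -> "TYYROUUF" -> "OUUF" -> "FUUO"
  "bhckbug" -> "BHCKBUG" -> "BUG" -> "GUB"
  "msaswpttif" -> "MSASWPTTIF" -> "WPTTIF" -> "FITTPW"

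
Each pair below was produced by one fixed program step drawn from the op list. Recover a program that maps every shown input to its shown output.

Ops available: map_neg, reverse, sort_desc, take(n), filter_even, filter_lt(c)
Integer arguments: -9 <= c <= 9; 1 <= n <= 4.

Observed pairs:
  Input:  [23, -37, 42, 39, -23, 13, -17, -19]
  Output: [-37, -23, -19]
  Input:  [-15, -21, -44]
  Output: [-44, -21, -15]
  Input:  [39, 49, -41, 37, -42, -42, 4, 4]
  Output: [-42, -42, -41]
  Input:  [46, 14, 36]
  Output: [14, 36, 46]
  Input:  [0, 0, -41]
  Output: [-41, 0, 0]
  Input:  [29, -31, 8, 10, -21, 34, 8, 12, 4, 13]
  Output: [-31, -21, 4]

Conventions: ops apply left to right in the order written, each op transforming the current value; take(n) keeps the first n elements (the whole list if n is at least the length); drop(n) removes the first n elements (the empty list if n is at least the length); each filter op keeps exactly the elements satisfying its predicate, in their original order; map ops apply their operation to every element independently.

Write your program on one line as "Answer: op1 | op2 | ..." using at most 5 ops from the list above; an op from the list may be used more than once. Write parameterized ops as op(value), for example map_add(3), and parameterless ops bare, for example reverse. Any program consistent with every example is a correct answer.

sort_desc | map_neg | sort_desc | take(3) | map_neg

Check, running the answer program on each example:
  [23, -37, 42, 39, -23, 13, -17, -19] -> [42, 39, 23, 13, -17, -19, -23, -37] -> [-42, -39, -23, -13, 17, 19, 23, 37] -> [37, 23, 19, 17, -13, -23, -39, -42] -> [37, 23, 19] -> [-37, -23, -19]
  [-15, -21, -44] -> [-15, -21, -44] -> [15, 21, 44] -> [44, 21, 15] -> [44, 21, 15] -> [-44, -21, -15]
  [39, 49, -41, 37, -42, -42, 4, 4] -> [49, 39, 37, 4, 4, -41, -42, -42] -> [-49, -39, -37, -4, -4, 41, 42, 42] -> [42, 42, 41, -4, -4, -37, -39, -49] -> [42, 42, 41] -> [-42, -42, -41]
  [46, 14, 36] -> [46, 36, 14] -> [-46, -36, -14] -> [-14, -36, -46] -> [-14, -36, -46] -> [14, 36, 46]
  [0, 0, -41] -> [0, 0, -41] -> [0, 0, 41] -> [41, 0, 0] -> [41, 0, 0] -> [-41, 0, 0]
  [29, -31, 8, 10, -21, 34, 8, 12, 4, 13] -> [34, 29, 13, 12, 10, 8, 8, 4, -21, -31] -> [-34, -29, -13, -12, -10, -8, -8, -4, 21, 31] -> [31, 21, -4, -8, -8, -10, -12, -13, -29, -34] -> [31, 21, -4] -> [-31, -21, 4]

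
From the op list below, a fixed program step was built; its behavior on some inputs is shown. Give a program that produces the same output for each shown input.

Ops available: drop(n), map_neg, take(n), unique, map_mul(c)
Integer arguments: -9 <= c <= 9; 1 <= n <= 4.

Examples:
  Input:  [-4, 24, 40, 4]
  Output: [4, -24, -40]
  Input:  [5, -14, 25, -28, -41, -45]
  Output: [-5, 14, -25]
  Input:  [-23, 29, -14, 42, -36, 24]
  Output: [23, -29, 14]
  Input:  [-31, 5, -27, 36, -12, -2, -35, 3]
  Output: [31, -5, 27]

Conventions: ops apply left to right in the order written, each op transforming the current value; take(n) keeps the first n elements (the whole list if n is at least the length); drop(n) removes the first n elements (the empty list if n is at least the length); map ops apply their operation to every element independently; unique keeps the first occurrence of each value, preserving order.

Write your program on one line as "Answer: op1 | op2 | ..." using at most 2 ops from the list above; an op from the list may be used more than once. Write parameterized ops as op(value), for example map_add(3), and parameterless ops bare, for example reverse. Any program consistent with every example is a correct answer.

take(3) | map_neg

Check, running the answer program on each example:
  [-4, 24, 40, 4] -> [-4, 24, 40] -> [4, -24, -40]
  [5, -14, 25, -28, -41, -45] -> [5, -14, 25] -> [-5, 14, -25]
  [-23, 29, -14, 42, -36, 24] -> [-23, 29, -14] -> [23, -29, 14]
  [-31, 5, -27, 36, -12, -2, -35, 3] -> [-31, 5, -27] -> [31, -5, 27]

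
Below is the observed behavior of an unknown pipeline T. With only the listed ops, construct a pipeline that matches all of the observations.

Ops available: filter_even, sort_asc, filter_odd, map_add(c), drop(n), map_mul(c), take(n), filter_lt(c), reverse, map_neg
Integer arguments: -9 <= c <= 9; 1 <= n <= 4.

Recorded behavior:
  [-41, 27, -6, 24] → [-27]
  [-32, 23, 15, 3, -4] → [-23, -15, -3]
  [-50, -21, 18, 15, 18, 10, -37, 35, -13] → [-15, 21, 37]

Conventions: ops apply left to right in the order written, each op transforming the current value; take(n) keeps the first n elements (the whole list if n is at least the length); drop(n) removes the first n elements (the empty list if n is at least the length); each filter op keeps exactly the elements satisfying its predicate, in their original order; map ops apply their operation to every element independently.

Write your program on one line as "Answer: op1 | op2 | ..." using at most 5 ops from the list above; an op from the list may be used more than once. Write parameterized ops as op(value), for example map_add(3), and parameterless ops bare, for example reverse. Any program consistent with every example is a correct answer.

drop(1) | map_neg | filter_odd | take(3) | sort_asc

Check, running the answer program on each example:
  [-41, 27, -6, 24] -> [27, -6, 24] -> [-27, 6, -24] -> [-27] -> [-27] -> [-27]
  [-32, 23, 15, 3, -4] -> [23, 15, 3, -4] -> [-23, -15, -3, 4] -> [-23, -15, -3] -> [-23, -15, -3] -> [-23, -15, -3]
  [-50, -21, 18, 15, 18, 10, -37, 35, -13] -> [-21, 18, 15, 18, 10, -37, 35, -13] -> [21, -18, -15, -18, -10, 37, -35, 13] -> [21, -15, 37, -35, 13] -> [21, -15, 37] -> [-15, 21, 37]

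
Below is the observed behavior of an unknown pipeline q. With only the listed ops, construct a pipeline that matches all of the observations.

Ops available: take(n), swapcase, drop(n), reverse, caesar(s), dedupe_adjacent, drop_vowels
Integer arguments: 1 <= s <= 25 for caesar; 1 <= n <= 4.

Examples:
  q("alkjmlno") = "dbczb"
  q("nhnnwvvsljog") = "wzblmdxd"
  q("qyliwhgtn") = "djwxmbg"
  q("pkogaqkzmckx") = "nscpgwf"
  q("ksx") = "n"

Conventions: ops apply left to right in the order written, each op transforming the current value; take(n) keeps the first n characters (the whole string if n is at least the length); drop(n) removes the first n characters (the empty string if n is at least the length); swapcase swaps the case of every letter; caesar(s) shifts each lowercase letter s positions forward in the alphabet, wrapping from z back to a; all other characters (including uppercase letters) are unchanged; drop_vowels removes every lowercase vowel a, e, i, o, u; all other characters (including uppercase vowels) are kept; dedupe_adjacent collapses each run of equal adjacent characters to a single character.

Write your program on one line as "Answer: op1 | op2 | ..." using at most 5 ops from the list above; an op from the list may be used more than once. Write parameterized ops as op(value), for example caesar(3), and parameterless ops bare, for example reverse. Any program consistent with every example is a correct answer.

dedupe_adjacent | reverse | drop_vowels | caesar(16) | drop_vowels

Check, running the answer program on each example:
  "alkjmlno" -> "alkjmlno" -> "onlmjkla" -> "nlmjkl" -> "dbczab" -> "dbczb"
  "nhnnwvvsljog" -> "nhnwvsljog" -> "gojlsvwnhn" -> "gjlsvwnhn" -> "wzbilmdxd" -> "wzblmdxd"
  "qyliwhgtn" -> "qyliwhgtn" -> "ntghwilyq" -> "ntghwlyq" -> "djwxmbog" -> "djwxmbg"
  "pkogaqkzmckx" -> "pkogaqkzmckx" -> "xkcmzkqagokp" -> "xkcmzkqgkp" -> "nascpagwaf" -> "nscpgwf"
  "ksx" -> "ksx" -> "xsk" -> "xsk" -> "nia" -> "n"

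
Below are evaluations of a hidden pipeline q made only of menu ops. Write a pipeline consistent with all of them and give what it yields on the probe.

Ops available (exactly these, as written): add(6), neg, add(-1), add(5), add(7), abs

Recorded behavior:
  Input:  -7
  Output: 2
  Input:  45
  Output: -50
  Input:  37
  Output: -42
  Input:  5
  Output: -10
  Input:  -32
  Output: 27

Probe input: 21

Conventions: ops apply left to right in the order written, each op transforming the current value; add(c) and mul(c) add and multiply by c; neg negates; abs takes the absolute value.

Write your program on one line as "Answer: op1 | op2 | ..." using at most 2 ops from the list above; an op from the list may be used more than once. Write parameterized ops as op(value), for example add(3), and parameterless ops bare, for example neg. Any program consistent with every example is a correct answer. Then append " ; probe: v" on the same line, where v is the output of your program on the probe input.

add(5) | neg ; probe: -26

Check, running the answer program on each example:
  -7 -> -2 -> 2
  45 -> 50 -> -50
  37 -> 42 -> -42
  5 -> 10 -> -10
  -32 -> -27 -> 27
  probe: 21 -> 26 -> -26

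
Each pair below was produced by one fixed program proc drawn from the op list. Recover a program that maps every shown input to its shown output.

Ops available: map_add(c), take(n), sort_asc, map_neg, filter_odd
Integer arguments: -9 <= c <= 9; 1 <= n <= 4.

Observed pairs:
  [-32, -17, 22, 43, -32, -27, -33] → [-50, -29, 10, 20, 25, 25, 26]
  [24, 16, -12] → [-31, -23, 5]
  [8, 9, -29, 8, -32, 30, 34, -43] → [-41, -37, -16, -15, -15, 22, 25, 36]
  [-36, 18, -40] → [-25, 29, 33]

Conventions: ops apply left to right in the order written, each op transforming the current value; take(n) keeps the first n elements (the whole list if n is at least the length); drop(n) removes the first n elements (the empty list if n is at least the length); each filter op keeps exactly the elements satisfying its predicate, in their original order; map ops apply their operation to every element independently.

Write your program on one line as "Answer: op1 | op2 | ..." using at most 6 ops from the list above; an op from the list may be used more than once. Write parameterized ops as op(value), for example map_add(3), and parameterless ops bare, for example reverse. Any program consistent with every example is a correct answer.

sort_asc | map_add(2) | map_neg | map_add(-5) | sort_asc

Check, running the answer program on each example:
  [-32, -17, 22, 43, -32, -27, -33] -> [-33, -32, -32, -27, -17, 22, 43] -> [-31, -30, -30, -25, -15, 24, 45] -> [31, 30, 30, 25, 15, -24, -45] -> [26, 25, 25, 20, 10, -29, -50] -> [-50, -29, 10, 20, 25, 25, 26]
  [24, 16, -12] -> [-12, 16, 24] -> [-10, 18, 26] -> [10, -18, -26] -> [5, -23, -31] -> [-31, -23, 5]
  [8, 9, -29, 8, -32, 30, 34, -43] -> [-43, -32, -29, 8, 8, 9, 30, 34] -> [-41, -30, -27, 10, 10, 11, 32, 36] -> [41, 30, 27, -10, -10, -11, -32, -36] -> [36, 25, 22, -15, -15, -16, -37, -41] -> [-41, -37, -16, -15, -15, 22, 25, 36]
  [-36, 18, -40] -> [-40, -36, 18] -> [-38, -34, 20] -> [38, 34, -20] -> [33, 29, -25] -> [-25, 29, 33]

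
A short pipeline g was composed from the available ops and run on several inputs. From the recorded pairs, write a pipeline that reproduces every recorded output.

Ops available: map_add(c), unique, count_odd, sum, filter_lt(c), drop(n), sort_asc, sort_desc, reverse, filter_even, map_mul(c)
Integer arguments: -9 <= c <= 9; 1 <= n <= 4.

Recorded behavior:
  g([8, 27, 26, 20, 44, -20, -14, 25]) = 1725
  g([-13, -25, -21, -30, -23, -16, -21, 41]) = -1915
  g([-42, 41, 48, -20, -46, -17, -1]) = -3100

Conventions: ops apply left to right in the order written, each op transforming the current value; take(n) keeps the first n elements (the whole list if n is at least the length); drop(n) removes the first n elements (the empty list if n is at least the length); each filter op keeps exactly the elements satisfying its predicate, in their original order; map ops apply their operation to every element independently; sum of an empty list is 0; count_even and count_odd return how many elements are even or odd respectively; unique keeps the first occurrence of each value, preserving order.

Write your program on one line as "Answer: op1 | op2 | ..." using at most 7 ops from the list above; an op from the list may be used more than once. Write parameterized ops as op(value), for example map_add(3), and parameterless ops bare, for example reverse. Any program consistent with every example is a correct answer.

map_mul(7) | drop(3) | map_add(-8) | map_mul(5) | sort_desc | sum

Check, running the answer program on each example:
  [8, 27, 26, 20, 44, -20, -14, 25] -> [56, 189, 182, 140, 308, -140, -98, 175] -> [140, 308, -140, -98, 175] -> [132, 300, -148, -106, 167] -> [660, 1500, -740, -530, 835] -> [1500, 835, 660, -530, -740] -> 1725
  [-13, -25, -21, -30, -23, -16, -21, 41] -> [-91, -175, -147, -210, -161, -112, -147, 287] -> [-210, -161, -112, -147, 287] -> [-218, -169, -120, -155, 279] -> [-1090, -845, -600, -775, 1395] -> [1395, -600, -775, -845, -1090] -> -1915
  [-42, 41, 48, -20, -46, -17, -1] -> [-294, 287, 336, -140, -322, -119, -7] -> [-140, -322, -119, -7] -> [-148, -330, -127, -15] -> [-740, -1650, -635, -75] -> [-75, -635, -740, -1650] -> -3100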